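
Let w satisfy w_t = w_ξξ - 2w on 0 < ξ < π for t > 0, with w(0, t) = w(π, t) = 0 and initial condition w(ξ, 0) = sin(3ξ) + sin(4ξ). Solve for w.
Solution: Substitute w = exp(-2t)u.
Then w_t = exp(-2t)(u_t - 2u), w_ξξ = exp(-2t)u_ξξ; substituting and dividing by exp(-2t), the lower-order terms cancel: u_t = u_ξξ (standard heat equation).
Data for u: u(ξ,0) = w(ξ,0) = sin(3ξ) + sin(4ξ). The boundary conditions carry over: u(0,t) = u(π,t) = 0.
Separating variables: u = Σ c_n exp(-n²t) sin(nξ). From u(ξ,0) = sin(3ξ) + sin(4ξ): c_3=1, c_4=1.
So u(ξ,t) = exp(-9t)sin(3ξ) + exp(-16t)sin(4ξ), and w(ξ,t) = exp(-2t)u(ξ,t).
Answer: w(ξ, t) = exp(-11t)sin(3ξ) + exp(-18t)sin(4ξ)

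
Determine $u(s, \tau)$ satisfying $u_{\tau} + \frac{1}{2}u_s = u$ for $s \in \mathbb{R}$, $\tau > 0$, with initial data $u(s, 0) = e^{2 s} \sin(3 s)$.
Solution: Substitute $u = e^{2s}w$, i.e. $w = e^{-2s}u$.
By the product rule, $u_s = e^{2s}(w_s + 2w)$, $u_{\tau} = e^{2s}w_{\tau}$.
Substituting into the PDE and dividing by $e^{2s}$: $w_{\tau} + \frac{1}{2}(w_s + 2w) = w$.
The lower-order terms cancel, leaving the standard advection equation $w_{\tau} + \frac{1}{2}w_s = 0$.
Initial data for $w$: $w(s,0) = e^{-2s}u(s,0) = \sin(3 s)$.
Solve for $w$:
  By method of characteristics (waves move right with speed 1/2):
  Along characteristics $s - \frac{1}{2}\tau =$ const, $w$ is constant, so $w(s,\tau) = f(s - \frac{1}{2}\tau)$ with $f = w( \cdot , 0)$.
Hence $w(s,\tau) = \sin(3 s - 3 \tau/2)$.
Transform back: $u(s,\tau) = e^{2s}w(s,\tau)$.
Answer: $u(s, \tau) = - e^{2 s} \sin(3 \tau/2 - 3 s)$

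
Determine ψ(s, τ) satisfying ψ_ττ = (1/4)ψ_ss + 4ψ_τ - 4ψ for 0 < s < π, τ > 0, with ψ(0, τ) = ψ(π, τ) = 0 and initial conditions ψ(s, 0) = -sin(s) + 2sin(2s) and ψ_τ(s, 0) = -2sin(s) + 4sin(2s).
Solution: Substitute ψ = exp(2τ)u.
Then ψ_τ = exp(2τ)(u_τ + 2u), ψ_ττ = exp(2τ)(u_ττ + 4u_τ + 4u), ψ_ss = exp(2τ)u_ss; substituting and dividing by exp(2τ), the lower-order terms cancel: u_ττ = (1/4)u_ss (standard wave equation).
Data for u: u(s,0) = ψ(s,0) = -sin(s) + 2sin(2s); u_τ(s,0) = ψ_τ(s,0) - 2ψ(s,0) = 0. The boundary conditions carry over: u(0,τ) = u(π,τ) = 0.
Separating variables: u = Σ [A_n cos(ω_n τ) + B_n sin(ω_n τ)] sin(ns), ω_n = n/2. From ICs: A_1=-1, A_2=2.
So u(s,τ) = -sin(s)cos(τ/2) + 2sin(2s)cos(τ), and ψ(s,τ) = exp(2τ)u(s,τ).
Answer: ψ(s, τ) = -exp(2τ)sin(s)cos(τ/2) + 2exp(2τ)sin(2s)cos(τ)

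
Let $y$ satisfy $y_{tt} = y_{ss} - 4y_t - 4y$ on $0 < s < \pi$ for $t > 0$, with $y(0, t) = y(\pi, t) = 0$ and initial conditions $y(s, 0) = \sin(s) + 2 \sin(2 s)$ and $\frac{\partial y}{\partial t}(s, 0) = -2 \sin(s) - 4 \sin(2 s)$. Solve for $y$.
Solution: Substitute $y = e^{-2t}u$.
Then $y_t = e^{-2t}(u_t - 2u)$, $y_{tt} = e^{-2t}(u_{tt} - 4u_t + 4u)$, $y_{ss} = e^{-2t}u_{ss}$; substituting and dividing by $e^{-2t}$, the lower-order terms cancel: $u_{tt} = u_{ss}$ (standard wave equation).
Data for $u$: $u(s,0) = y(s,0) = \sin(s) + 2 \sin(2 s)$; $u_t(s,0) = y_t(s,0) + 2y(s,0) = 0$. The boundary conditions carry over: $u(0,t) = u(\pi,t) = 0$.
Separating variables: $u = \sum [A_n \cos(\omega_n t) + B_n \sin(\omega_n t)] \sin(ns)$, $\omega_n = n$. From ICs: $A_1=1, A_2=2$.
So $u(s,t) = \sin(s) \cos(t) + 2 \sin(2 s) \cos(2 t)$, and $y(s,t) = e^{-2t}u(s,t)$.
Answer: $y(s, t) = e^{-2 t} \sin(s) \cos(t) + 2 e^{-2 t} \sin(2 s) \cos(2 t)$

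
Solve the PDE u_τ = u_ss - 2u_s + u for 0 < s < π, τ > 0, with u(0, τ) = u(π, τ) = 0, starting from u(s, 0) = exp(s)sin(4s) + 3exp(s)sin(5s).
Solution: Substitute u = exp(s)w.
Then u_s = exp(s)(w_s + w), u_ss = exp(s)(w_ss + 2w_s + w), u_τ = exp(s)w_τ; substituting and dividing by exp(s), the lower-order terms cancel: w_τ = w_ss (standard heat equation).
Data for w: w(s,0) = exp(-s)u(s,0) = sin(4s) + 3sin(5s). The boundary conditions carry over: w(0,τ) = w(π,τ) = 0.
Separating variables: w = Σ c_n exp(-n²τ) sin(ns). From w(s,0) = sin(4s) + 3sin(5s): c_4=1, c_5=3.
So w(s,τ) = exp(-16τ)sin(4s) + 3exp(-25τ)sin(5s), and u(s,τ) = exp(s)w(s,τ).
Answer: u(s, τ) = exp(s)exp(-16τ)sin(4s) + 3exp(s)exp(-25τ)sin(5s)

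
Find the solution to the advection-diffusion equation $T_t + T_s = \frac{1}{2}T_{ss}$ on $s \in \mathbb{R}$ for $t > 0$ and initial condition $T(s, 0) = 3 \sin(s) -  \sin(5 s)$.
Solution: Moving frame: $\eta = s - t$, $\sigma = t$, $T = u(\eta,\sigma)$, so $T_t = u_{\sigma} - u_{\eta}$ and $T_{ss} = u_{\eta\eta}$.
Hence $T_t + T_s = u_{\sigma}$ and the PDE becomes the heat equation $u_{\sigma} = \frac{1}{2}u_{\eta\eta}$ on $\eta \in \mathbb{R}$.
Initial data: $u(\eta,0) = T(\eta,0) = 3 \sin(\eta) - \sin(5 \eta)$. Each mode $\sin(n\eta)$ decays as $e^{-n^2\sigma/2}$ on $\mathbb{R}$, so $u(\eta,\sigma) = \sum c_n e^{-n^2\sigma/2} \sin(n\eta)$ with $c_1=3, c_5=-1$: $u(\eta,\sigma) = 3 e^{-\sigma/2} \sin(\eta) - e^{-25 \sigma/2} \sin(5 \eta)$.
Substituting back: $T(s,t) = u(s - t, t)$.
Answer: $T(s, t) = 3 e^{-t/2} \sin(s - t) -  e^{-25 t/2} \sin(5 s - 5 t)$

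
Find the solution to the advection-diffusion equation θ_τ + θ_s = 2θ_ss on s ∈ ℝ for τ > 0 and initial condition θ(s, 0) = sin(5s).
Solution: Change to a moving frame: let η = s - τ, σ = τ and write θ(s,τ) = u(η,σ).
By the chain rule θ_τ = u_σ - u_η, θ_s = u_η, θ_ss = u_ηη.
Then θ_τ + θ_s = u_σ: the advection term cancels and the PDE becomes the heat equation u_σ = 2u_ηη on η ∈ ℝ.
Initial data: u(η,0) = θ(η,0) = sin(5η).
On η ∈ ℝ each mode satisfies (sin(nη))″ = -n² sin(nη), so exp(-2n²σ) sin(nη) solves the heat equation; by superposition u(η,σ) = Σ c_n exp(-2n²σ) sin(nη).
Reading off the coefficients: c_5=1, so u(η,σ) = exp(-50σ)sin(5η).
Substituting back η = s - τ, σ = τ: θ(s,τ) = u(s - τ, τ).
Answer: θ(s, τ) = exp(-50τ)sin(5s - 5τ)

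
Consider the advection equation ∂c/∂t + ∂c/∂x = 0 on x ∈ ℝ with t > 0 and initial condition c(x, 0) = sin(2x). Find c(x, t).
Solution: By characteristics (dx/dt = 1), c(x,t) = f(x - t) with f = c(·, 0).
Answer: c(x, t) = -sin(2t - 2x)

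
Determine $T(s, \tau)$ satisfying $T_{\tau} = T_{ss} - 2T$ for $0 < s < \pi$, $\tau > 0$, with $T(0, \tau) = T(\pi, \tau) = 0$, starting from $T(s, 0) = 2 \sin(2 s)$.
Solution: Substitute $T = e^{-2\tau}u$.
Then $T_{\tau} = e^{-2\tau}(u_{\tau} - 2u)$, $T_{ss} = e^{-2\tau}u_{ss}$; substituting and dividing by $e^{-2\tau}$, the lower-order terms cancel: $u_{\tau} = u_{ss}$ (standard heat equation).
Data for $u$: $u(s,0) = T(s,0) = 2 \sin(2 s)$. The boundary conditions carry over: $u(0,\tau) = u(\pi,\tau) = 0$.
Separating variables: $u = \sum c_n e^{-n^2\tau} \sin(ns)$. From $u(s,0) = 2 \sin(2 s)$: $c_2=2$.
So $u(s,\tau) = 2 e^{-4 \tau} \sin(2 s)$, and $T(s,\tau) = e^{-2\tau}u(s,\tau)$.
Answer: $T(s, \tau) = 2 e^{-6 \tau} \sin(2 s)$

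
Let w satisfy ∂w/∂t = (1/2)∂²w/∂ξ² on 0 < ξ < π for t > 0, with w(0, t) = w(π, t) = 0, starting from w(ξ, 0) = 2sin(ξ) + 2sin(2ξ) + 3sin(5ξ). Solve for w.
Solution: Using separation of variables w = X(ξ)T(t):
Eigenfunctions: sin(nξ), n = 1, 2, 3, ...
General solution: w(ξ, t) = Σ c_n sin(nξ) exp(-n² t/2)
Matching w(ξ,0) = 2sin(ξ) + 2sin(2ξ) + 3sin(5ξ) term by term: c_1=2, c_2=2, c_5=3.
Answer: w(ξ, t) = 2exp(-2t)sin(2ξ) + 2exp(-t/2)sin(ξ) + 3exp(-25t/2)sin(5ξ)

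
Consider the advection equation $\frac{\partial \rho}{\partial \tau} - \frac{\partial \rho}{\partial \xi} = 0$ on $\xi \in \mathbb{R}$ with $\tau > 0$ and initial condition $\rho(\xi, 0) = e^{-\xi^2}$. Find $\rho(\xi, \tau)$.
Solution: By characteristics ($d\xi/d\tau = -1$), $\rho(\xi,\tau) = f(\xi + \tau)$ with $f = \rho( \cdot , 0)$.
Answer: $\rho(\xi, \tau) = e^{-(\tau + \xi)^2}$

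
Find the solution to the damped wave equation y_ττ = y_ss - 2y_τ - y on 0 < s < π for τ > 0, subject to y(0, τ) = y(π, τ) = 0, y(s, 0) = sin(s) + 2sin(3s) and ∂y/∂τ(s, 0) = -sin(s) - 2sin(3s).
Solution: Substitute y = exp(-τ)u, i.e. u = exp(τ)y.
By the product rule, y_τ = exp(-τ)(u_τ - u), y_ττ = exp(-τ)(u_ττ - 2u_τ + u), y_ss = exp(-τ)u_ss.
Substituting into the PDE and dividing by exp(-τ): u_ττ - 2u_τ + u = u_ss - 2(u_τ - u) - u.
The lower-order terms cancel, leaving the standard wave equation u_ττ = u_ss.
Initial data for u: u(s,0) = y(s,0) = sin(s) + 2sin(3s); u_τ(s,0) = y_τ(s,0) + y(s,0) = 0. The boundary conditions carry over: u(0,τ) = u(π,τ) = 0.
Solve for u:
  Using separation of variables u = X(s)T(τ):
  Eigenfunctions: sin(ns), n = 1, 2, 3, ...
  General solution: u(s, τ) = Σ [A_n cos(n τ) + B_n sin(n τ)] sin(ns)
  From u(s,0) = sin(s) + 2sin(3s): A_1=1, A_3=2. From u_τ(s,0) = 0: all B_n = 0.
Hence u(s,τ) = sin(s)cos(τ) + 2sin(3s)cos(3τ).
Transform back: y(s,τ) = exp(-τ)u(s,τ).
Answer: y(s, τ) = exp(-τ)sin(s)cos(τ) + 2exp(-τ)sin(3s)cos(3τ)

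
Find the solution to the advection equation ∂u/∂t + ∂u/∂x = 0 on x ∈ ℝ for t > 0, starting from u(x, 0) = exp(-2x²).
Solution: By method of characteristics (waves move right with speed 1):
Along characteristics x - t = const, u is constant, so u(x,t) = f(x - t) with f = u(·, 0).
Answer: u(x, t) = exp(-2(-t + x)²)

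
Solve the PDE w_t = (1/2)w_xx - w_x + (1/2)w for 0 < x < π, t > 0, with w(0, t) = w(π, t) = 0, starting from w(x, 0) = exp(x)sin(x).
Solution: Substitute w = exp(x)u, i.e. u = exp(-x)w.
By the product rule, w_x = exp(x)(u_x + u), w_xx = exp(x)(u_xx + 2u_x + u), w_t = exp(x)u_t.
Substituting into the PDE and dividing by exp(x): u_t = (1/2)(u_xx + 2u_x + u) - (u_x + u) + (1/2)u.
The lower-order terms cancel, leaving the standard heat equation u_t = (1/2)u_xx.
Initial data for u: u(x,0) = exp(-x)w(x,0) = sin(x). The boundary conditions carry over: u(0,t) = u(π,t) = 0.
Solve for u:
  Using separation of variables u = X(x)T(t):
  Eigenfunctions: sin(nx), n = 1, 2, 3, ...
  General solution: u(x, t) = Σ c_n sin(nx) exp(-n² t/2)
  Matching u(x,0) = sin(x) term by term: c_1=1.
Hence u(x,t) = exp(-t/2)sin(x).
Transform back: w(x,t) = exp(x)u(x,t).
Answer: w(x, t) = exp(-t/2)exp(x)sin(x)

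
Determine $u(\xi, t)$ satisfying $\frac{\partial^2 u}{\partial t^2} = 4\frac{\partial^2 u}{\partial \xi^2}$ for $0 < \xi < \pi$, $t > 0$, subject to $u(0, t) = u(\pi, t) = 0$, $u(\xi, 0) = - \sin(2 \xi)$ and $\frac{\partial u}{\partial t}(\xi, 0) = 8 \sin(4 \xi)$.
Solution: Separating variables: $u = \sum [A_n \cos(\omega_n t) + B_n \sin(\omega_n t)] \sin(n\xi)$, $\omega_n = 2n$. From ICs ($B_n$ = velocity coefficient / $\omega_n$): $A_2=-1, B_4=1$.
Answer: $u(\xi, t) = - \sin(2 \xi) \cos(4 t) + \sin(4 \xi) \sin(8 t)$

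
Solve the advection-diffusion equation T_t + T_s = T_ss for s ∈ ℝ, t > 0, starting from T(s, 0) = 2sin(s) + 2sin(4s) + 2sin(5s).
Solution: Change to a moving frame: let η = s - t, σ = t and write T(s,t) = u(η,σ).
By the chain rule T_t = u_σ - u_η, T_s = u_η, T_ss = u_ηη.
Then T_t + T_s = u_σ: the advection term cancels and the PDE becomes the heat equation u_σ = u_ηη on η ∈ ℝ.
Initial data: u(η,0) = T(η,0) = 2sin(η) + 2sin(4η) + 2sin(5η).
On η ∈ ℝ each mode satisfies (sin(nη))″ = -n² sin(nη), so exp(-n²σ) sin(nη) solves the heat equation; by superposition u(η,σ) = Σ c_n exp(-n²σ) sin(nη).
Reading off the coefficients: c_1=2, c_4=2, c_5=2, so u(η,σ) = 2exp(-σ)sin(η) + 2exp(-16σ)sin(4η) + 2exp(-25σ)sin(5η).
Substituting back η = s - t, σ = t: T(s,t) = u(s - t, t).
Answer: T(s, t) = 2exp(-t)sin(s - t) + 2exp(-16t)sin(4s - 4t) + 2exp(-25t)sin(5s - 5t)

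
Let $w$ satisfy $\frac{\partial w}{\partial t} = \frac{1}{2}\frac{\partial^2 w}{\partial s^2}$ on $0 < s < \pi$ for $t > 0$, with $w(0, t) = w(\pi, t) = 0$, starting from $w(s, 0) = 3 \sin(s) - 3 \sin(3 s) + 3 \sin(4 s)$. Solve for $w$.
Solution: Using separation of variables $w = X(s)T(t)$:
Eigenfunctions: $\sin(ns)$, $n = 1, 2, 3, \ldots$
General solution: $w(s, t) = \sum c_n \sin(ns) e^{-n^2 t/2}$
Matching $w(s,0) = 3 \sin(s) - 3 \sin(3 s) + 3 \sin(4 s)$ term by term: $c_1=3, c_3=-3, c_4=3$.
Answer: $w(s, t) = 3 e^{-8 t} \sin(4 s) + 3 e^{-t/2} \sin(s) - 3 e^{-9 t/2} \sin(3 s)$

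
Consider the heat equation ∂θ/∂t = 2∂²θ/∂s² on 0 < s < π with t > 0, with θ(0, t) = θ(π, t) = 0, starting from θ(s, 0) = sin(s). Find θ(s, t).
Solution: Separating variables: θ = Σ c_n exp(-2n²t) sin(ns). From θ(s,0) = sin(s): c_1=1.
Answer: θ(s, t) = exp(-2t)sin(s)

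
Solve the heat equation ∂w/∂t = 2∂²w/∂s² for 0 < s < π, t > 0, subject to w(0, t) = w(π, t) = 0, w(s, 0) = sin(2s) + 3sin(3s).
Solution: Separating variables: w = Σ c_n exp(-2n²t) sin(ns). From w(s,0) = sin(2s) + 3sin(3s): c_2=1, c_3=3.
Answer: w(s, t) = exp(-8t)sin(2s) + 3exp(-18t)sin(3s)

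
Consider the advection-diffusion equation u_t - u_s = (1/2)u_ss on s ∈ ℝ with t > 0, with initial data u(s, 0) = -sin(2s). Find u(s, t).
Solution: Change to a moving frame: let η = s + t, σ = t and write u(s,t) = w(η,σ).
By the chain rule u_t = w_σ + w_η, u_s = w_η, u_ss = w_ηη.
Then u_t - u_s = w_σ: the advection term cancels and the PDE becomes the heat equation w_σ = (1/2)w_ηη on η ∈ ℝ.
Initial data: w(η,0) = u(η,0) = -sin(2η).
On η ∈ ℝ each mode satisfies (sin(nη))″ = -n² sin(nη), so exp(-n²σ/2) sin(nη) solves the heat equation; by superposition w(η,σ) = Σ c_n exp(-n²σ/2) sin(nη).
Reading off the coefficients: c_2=-1, so w(η,σ) = -exp(-2σ)sin(2η).
Substituting back η = s + t, σ = t: u(s,t) = w(s + t, t).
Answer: u(s, t) = -exp(-2t)sin(2s + 2t)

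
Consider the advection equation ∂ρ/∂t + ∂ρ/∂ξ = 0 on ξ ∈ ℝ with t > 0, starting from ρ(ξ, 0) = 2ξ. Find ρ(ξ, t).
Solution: By characteristics (dξ/dt = 1), ρ(ξ,t) = f(ξ - t) with f = ρ(·, 0).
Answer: ρ(ξ, t) = -2t + 2ξ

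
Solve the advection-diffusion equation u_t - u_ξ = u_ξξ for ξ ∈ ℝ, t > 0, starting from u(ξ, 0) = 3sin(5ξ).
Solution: Moving frame: η = ξ + t, σ = t, u = w(η,σ), so u_t = w_σ + w_η and u_ξξ = w_ηη.
Hence u_t - u_ξ = w_σ and the PDE becomes the heat equation w_σ = w_ηη on η ∈ ℝ.
Initial data: w(η,0) = u(η,0) = 3sin(5η). Each mode sin(nη) decays as exp(-n²σ) on ℝ, so w(η,σ) = Σ c_n exp(-n²σ) sin(nη) with c_5=3: w(η,σ) = 3exp(-25σ)sin(5η).
Substituting back: u(ξ,t) = w(ξ + t, t).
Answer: u(ξ, t) = 3exp(-25t)sin(5t + 5ξ)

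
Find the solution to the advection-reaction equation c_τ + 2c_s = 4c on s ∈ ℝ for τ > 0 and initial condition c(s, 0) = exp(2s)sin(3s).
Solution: Substitute c = exp(2s)u.
Then c_s = exp(2s)(u_s + 2u), c_τ = exp(2s)u_τ; substituting and dividing by exp(2s), the lower-order terms cancel: u_τ + 2u_s = 0 (standard advection equation).
Data for u: u(s,0) = exp(-2s)c(s,0) = sin(3s).
By characteristics (ds/dτ = 2), u(s,τ) = f(s - 2τ) with f = u(·, 0).
So u(s,τ) = sin(3s - 6τ), and c(s,τ) = exp(2s)u(s,τ).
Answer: c(s, τ) = exp(2s)sin(3s - 6τ)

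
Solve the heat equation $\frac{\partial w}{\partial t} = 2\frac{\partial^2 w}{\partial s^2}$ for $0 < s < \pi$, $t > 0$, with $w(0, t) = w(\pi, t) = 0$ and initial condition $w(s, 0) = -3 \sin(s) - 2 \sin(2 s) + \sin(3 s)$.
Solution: Using separation of variables $w = X(s)T(t)$:
Eigenfunctions: $\sin(ns)$, $n = 1, 2, 3, \ldots$
General solution: $w(s, t) = \sum c_n \sin(ns) e^{-2n^2 t}$
Matching $w(s,0) = -3 \sin(s) - 2 \sin(2 s) + \sin(3 s)$ term by term: $c_1=-3, c_2=-2, c_3=1$.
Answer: $w(s, t) = -3 e^{-2 t} \sin(s) - 2 e^{-8 t} \sin(2 s) + e^{-18 t} \sin(3 s)$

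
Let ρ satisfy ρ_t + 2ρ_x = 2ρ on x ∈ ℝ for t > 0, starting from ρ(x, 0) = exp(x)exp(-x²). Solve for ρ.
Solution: Substitute ρ = exp(x)u, i.e. u = exp(-x)ρ.
By the product rule, ρ_x = exp(x)(u_x + u), ρ_t = exp(x)u_t.
Substituting into the PDE and dividing by exp(x): u_t + 2(u_x + u) = 2u.
The lower-order terms cancel, leaving the standard advection equation u_t + 2u_x = 0.
Initial data for u: u(x,0) = exp(-x)ρ(x,0) = exp(-x²).
Solve for u:
  By method of characteristics (waves move right with speed 2):
  Along characteristics x - 2t = const, u is constant, so u(x,t) = f(x - 2t) with f = u(·, 0).
Hence u(x,t) = exp(-(-2t + x)²).
Transform back: ρ(x,t) = exp(x)u(x,t).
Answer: ρ(x, t) = exp(x)exp(-(-2t + x)²)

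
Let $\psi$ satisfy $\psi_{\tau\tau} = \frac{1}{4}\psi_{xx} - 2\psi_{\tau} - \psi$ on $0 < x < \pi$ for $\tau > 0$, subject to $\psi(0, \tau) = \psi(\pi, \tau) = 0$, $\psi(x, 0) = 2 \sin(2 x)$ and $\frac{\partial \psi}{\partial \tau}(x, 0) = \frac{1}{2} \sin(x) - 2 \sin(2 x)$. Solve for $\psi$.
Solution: Substitute $\psi = e^{-\tau}u$.
Then $\psi_{\tau} = e^{-\tau}(u_{\tau} - u)$, $\psi_{\tau\tau} = e^{-\tau}(u_{\tau\tau} - 2u_{\tau} + u)$, $\psi_{xx} = e^{-\tau}u_{xx}$; substituting and dividing by $e^{-\tau}$, the lower-order terms cancel: $u_{\tau\tau} = \frac{1}{4}u_{xx}$ (standard wave equation).
Data for $u$: $u(x,0) = \psi(x,0) = 2 \sin(2 x)$; $u_{\tau}(x,0) = \psi_{\tau}(x,0) + \psi(x,0) = \frac{1}{2} \sin(x)$. The boundary conditions carry over: $u(0,\tau) = u(\pi,\tau) = 0$.
Separating variables: $u = \sum [A_n \cos(\omega_n \tau) + B_n \sin(\omega_n \tau)] \sin(nx)$, $\omega_n = n/2$. From ICs ($B_n$ = velocity coefficient / $\omega_n$): $A_2=2, B_1=1$.
So $u(x,\tau) = \sin(x) \sin(\tau/2) + 2 \sin(2 x) \cos(\tau)$, and $\psi(x,\tau) = e^{-\tau}u(x,\tau)$.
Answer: $\psi(x, \tau) = e^{-\tau} \sin(\tau/2) \sin(x) + 2 e^{-\tau} \sin(2 x) \cos(\tau)$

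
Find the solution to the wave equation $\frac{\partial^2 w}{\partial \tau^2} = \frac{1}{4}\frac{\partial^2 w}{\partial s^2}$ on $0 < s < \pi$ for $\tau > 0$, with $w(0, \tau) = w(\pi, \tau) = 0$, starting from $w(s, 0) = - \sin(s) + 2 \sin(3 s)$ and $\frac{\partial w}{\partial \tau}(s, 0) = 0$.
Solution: Separating variables: $w = \sum [A_n \cos(\omega_n \tau) + B_n \sin(\omega_n \tau)] \sin(ns)$, $\omega_n = n/2$. From ICs: $A_1=-1, A_3=2$.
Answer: $w(s, \tau) = - \sin(s) \cos(\tau/2) + 2 \sin(3 s) \cos(3 \tau/2)$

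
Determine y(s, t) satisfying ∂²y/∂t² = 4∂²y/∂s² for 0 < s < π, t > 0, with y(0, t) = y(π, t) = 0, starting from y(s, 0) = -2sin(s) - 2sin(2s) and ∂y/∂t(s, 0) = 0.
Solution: Using separation of variables y = X(s)T(t):
Eigenfunctions: sin(ns), n = 1, 2, 3, ...
General solution: y(s, t) = Σ [A_n cos(2n t) + B_n sin(2n t)] sin(ns)
From y(s,0) = -2sin(s) - 2sin(2s): A_1=-2, A_2=-2. From y_t(s,0) = 0: all B_n = 0.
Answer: y(s, t) = -2sin(s)cos(2t) - 2sin(2s)cos(4t)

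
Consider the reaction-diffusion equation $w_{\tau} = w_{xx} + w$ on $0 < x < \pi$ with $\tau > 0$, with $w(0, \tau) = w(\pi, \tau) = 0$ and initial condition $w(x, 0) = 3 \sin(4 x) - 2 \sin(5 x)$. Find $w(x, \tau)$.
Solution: Substitute $w = e^{\tau}u$.
Then $w_{\tau} = e^{\tau}(u_{\tau} + u)$, $w_{xx} = e^{\tau}u_{xx}$; substituting and dividing by $e^{\tau}$, the lower-order terms cancel: $u_{\tau} = u_{xx}$ (standard heat equation).
Data for $u$: $u(x,0) = w(x,0) = 3 \sin(4 x) - 2 \sin(5 x)$. The boundary conditions carry over: $u(0,\tau) = u(\pi,\tau) = 0$.
Separating variables: $u = \sum c_n e^{-n^2\tau} \sin(nx)$. From $u(x,0) = 3 \sin(4 x) - 2 \sin(5 x)$: $c_4=3, c_5=-2$.
So $u(x,\tau) = 3 e^{-16 \tau} \sin(4 x) - 2 e^{-25 \tau} \sin(5 x)$, and $w(x,\tau) = e^{\tau}u(x,\tau)$.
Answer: $w(x, \tau) = 3 e^{-15 \tau} \sin(4 x) - 2 e^{-24 \tau} \sin(5 x)$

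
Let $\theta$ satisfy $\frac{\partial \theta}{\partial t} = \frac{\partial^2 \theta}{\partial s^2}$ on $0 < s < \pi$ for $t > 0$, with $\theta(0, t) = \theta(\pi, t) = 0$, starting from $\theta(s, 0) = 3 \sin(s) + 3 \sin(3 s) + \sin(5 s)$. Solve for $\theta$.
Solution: Separating variables: $\theta = \sum c_n e^{-n^2t} \sin(ns)$. From $\theta(s,0) = 3 \sin(s) + 3 \sin(3 s) + \sin(5 s)$: $c_1=3, c_3=3, c_5=1$.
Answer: $\theta(s, t) = 3 e^{-t} \sin(s) + 3 e^{-9 t} \sin(3 s) + e^{-25 t} \sin(5 s)$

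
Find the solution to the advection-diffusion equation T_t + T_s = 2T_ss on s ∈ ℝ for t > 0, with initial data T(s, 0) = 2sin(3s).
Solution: Moving frame: η = s - t, σ = t, T = u(η,σ), so T_t = u_σ - u_η and T_ss = u_ηη.
Hence T_t + T_s = u_σ and the PDE becomes the heat equation u_σ = 2u_ηη on η ∈ ℝ.
Initial data: u(η,0) = T(η,0) = 2sin(3η). Each mode sin(nη) decays as exp(-2n²σ) on ℝ, so u(η,σ) = Σ c_n exp(-2n²σ) sin(nη) with c_3=2: u(η,σ) = 2exp(-18σ)sin(3η).
Substituting back: T(s,t) = u(s - t, t).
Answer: T(s, t) = 2exp(-18t)sin(3s - 3t)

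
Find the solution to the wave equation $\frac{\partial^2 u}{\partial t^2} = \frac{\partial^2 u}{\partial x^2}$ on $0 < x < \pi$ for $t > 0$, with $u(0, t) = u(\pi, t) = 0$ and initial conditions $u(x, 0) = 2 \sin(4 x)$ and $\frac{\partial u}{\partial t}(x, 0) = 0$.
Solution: Separating variables: $u = \sum [A_n \cos(\omega_n t) + B_n \sin(\omega_n t)] \sin(nx)$, $\omega_n = n$. From ICs: $A_4=2$.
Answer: $u(x, t) = 2 \sin(4 x) \cos(4 t)$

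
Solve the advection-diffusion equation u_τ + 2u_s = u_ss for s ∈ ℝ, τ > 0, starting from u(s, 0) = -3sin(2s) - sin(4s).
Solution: Moving frame: η = s - 2τ, σ = τ, u = w(η,σ), so u_τ = w_σ - 2w_η and u_ss = w_ηη.
Hence u_τ + 2u_s = w_σ and the PDE becomes the heat equation w_σ = w_ηη on η ∈ ℝ.
Initial data: w(η,0) = u(η,0) = -3sin(2η) - sin(4η). Each mode sin(nη) decays as exp(-n²σ) on ℝ, so w(η,σ) = Σ c_n exp(-n²σ) sin(nη) with c_2=-3, c_4=-1: w(η,σ) = -3exp(-4σ)sin(2η) - exp(-16σ)sin(4η).
Substituting back: u(s,τ) = w(s - 2τ, τ).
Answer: u(s, τ) = -3exp(-4τ)sin(2s - 4τ) - exp(-16τ)sin(4s - 8τ)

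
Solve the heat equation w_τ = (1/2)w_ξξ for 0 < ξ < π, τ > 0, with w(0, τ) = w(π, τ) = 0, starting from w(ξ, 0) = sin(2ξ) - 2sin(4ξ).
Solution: Using separation of variables w = X(ξ)T(τ):
Eigenfunctions: sin(nξ), n = 1, 2, 3, ...
General solution: w(ξ, τ) = Σ c_n sin(nξ) exp(-n² τ/2)
Matching w(ξ,0) = sin(2ξ) - 2sin(4ξ) term by term: c_2=1, c_4=-2.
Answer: w(ξ, τ) = exp(-2τ)sin(2ξ) - 2exp(-8τ)sin(4ξ)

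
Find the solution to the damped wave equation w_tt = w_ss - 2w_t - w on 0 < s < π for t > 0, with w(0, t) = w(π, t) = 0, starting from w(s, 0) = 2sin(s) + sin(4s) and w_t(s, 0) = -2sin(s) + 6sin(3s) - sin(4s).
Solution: Substitute w = exp(-t)u.
Then w_t = exp(-t)(u_t - u), w_tt = exp(-t)(u_tt - 2u_t + u), w_ss = exp(-t)u_ss; substituting and dividing by exp(-t), the lower-order terms cancel: u_tt = u_ss (standard wave equation).
Data for u: u(s,0) = w(s,0) = 2sin(s) + sin(4s); u_t(s,0) = w_t(s,0) + w(s,0) = 6sin(3s). The boundary conditions carry over: u(0,t) = u(π,t) = 0.
Separating variables: u = Σ [A_n cos(ω_n t) + B_n sin(ω_n t)] sin(ns), ω_n = n. From ICs (B_n = velocity coefficient / ω_n): A_1=2, A_4=1, B_3=2.
So u(s,t) = 2sin(s)cos(t) + 2sin(3s)sin(3t) + sin(4s)cos(4t), and w(s,t) = exp(-t)u(s,t).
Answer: w(s, t) = 2exp(-t)sin(s)cos(t) + 2exp(-t)sin(3s)sin(3t) + exp(-t)sin(4s)cos(4t)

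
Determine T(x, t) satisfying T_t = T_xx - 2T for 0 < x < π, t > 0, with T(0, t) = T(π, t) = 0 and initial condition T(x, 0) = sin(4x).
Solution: Substitute T = exp(-2t)u.
Then T_t = exp(-2t)(u_t - 2u), T_xx = exp(-2t)u_xx; substituting and dividing by exp(-2t), the lower-order terms cancel: u_t = u_xx (standard heat equation).
Data for u: u(x,0) = T(x,0) = sin(4x). The boundary conditions carry over: u(0,t) = u(π,t) = 0.
Separating variables: u = Σ c_n exp(-n²t) sin(nx). From u(x,0) = sin(4x): c_4=1.
So u(x,t) = exp(-16t)sin(4x), and T(x,t) = exp(-2t)u(x,t).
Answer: T(x, t) = exp(-18t)sin(4x)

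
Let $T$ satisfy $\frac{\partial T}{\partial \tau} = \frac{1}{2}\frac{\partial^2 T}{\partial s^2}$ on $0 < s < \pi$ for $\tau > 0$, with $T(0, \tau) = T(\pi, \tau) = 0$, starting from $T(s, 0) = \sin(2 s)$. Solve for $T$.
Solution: Using separation of variables $T = X(s)G(\tau)$:
Eigenfunctions: $\sin(ns)$, $n = 1, 2, 3, \ldots$
General solution: $T(s, \tau) = \sum c_n \sin(ns) e^{-n^2 \tau/2}$
Matching $T(s,0) = \sin(2 s)$ term by term: $c_2=1$.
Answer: $T(s, \tau) = e^{-2 \tau} \sin(2 s)$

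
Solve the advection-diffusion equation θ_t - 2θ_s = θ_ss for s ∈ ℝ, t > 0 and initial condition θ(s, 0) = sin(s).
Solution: Moving frame: η = s + 2t, σ = t, θ = u(η,σ), so θ_t = u_σ + 2u_η and θ_ss = u_ηη.
Hence θ_t - 2θ_s = u_σ and the PDE becomes the heat equation u_σ = u_ηη on η ∈ ℝ.
Initial data: u(η,0) = θ(η,0) = sin(η). Each mode sin(nη) decays as exp(-n²σ) on ℝ, so u(η,σ) = Σ c_n exp(-n²σ) sin(nη) with c_1=1: u(η,σ) = exp(-σ)sin(η).
Substituting back: θ(s,t) = u(s + 2t, t).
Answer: θ(s, t) = exp(-t)sin(s + 2t)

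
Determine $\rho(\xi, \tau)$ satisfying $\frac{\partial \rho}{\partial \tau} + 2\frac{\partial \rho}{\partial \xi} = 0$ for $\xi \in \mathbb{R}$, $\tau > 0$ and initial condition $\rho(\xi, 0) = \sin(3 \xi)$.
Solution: By method of characteristics (waves move right with speed 2):
Along characteristics $\xi - 2\tau =$ const, $\rho$ is constant, so $\rho(\xi,\tau) = f(\xi - 2\tau)$ with $f = \rho( \cdot , 0)$.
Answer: $\rho(\xi, \tau) = - \sin(6 \tau - 3 \xi)$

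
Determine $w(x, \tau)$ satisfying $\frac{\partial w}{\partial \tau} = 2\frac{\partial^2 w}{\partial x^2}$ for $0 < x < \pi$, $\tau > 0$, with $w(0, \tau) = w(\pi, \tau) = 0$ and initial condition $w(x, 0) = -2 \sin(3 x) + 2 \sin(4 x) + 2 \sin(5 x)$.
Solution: Using separation of variables $w = X(x)T(\tau)$:
Eigenfunctions: $\sin(nx)$, $n = 1, 2, 3, \ldots$
General solution: $w(x, \tau) = \sum c_n \sin(nx) e^{-2n^2 \tau}$
Matching $w(x,0) = -2 \sin(3 x) + 2 \sin(4 x) + 2 \sin(5 x)$ term by term: $c_3=-2, c_4=2, c_5=2$.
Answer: $w(x, \tau) = -2 e^{-18 \tau} \sin(3 x) + 2 e^{-32 \tau} \sin(4 x) + 2 e^{-50 \tau} \sin(5 x)$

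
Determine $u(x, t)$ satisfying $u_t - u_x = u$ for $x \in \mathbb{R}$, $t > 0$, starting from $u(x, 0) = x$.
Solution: Substitute $u = e^{t}w$, i.e. $w = e^{-t}u$.
By the product rule, $u_t = e^{t}(w_t + w)$, $u_x = e^{t}w_x$.
Substituting into the PDE and dividing by $e^{t}$: $w_t + w - w_x = w$.
The lower-order terms cancel, leaving the standard advection equation $w_t - w_x = 0$.
Initial data for $w$: $w(x,0) = u(x,0) = x$.
Solve for $w$:
  By method of characteristics (waves move left with speed 1):
  Along characteristics $x + t =$ const, $w$ is constant, so $w(x,t) = f(x + t)$ with $f = w( \cdot , 0)$.
Hence $w(x,t) = t + x$.
Transform back: $u(x,t) = e^{t}w(x,t)$.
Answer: $u(x, t) = t e^{t} + x e^{t}$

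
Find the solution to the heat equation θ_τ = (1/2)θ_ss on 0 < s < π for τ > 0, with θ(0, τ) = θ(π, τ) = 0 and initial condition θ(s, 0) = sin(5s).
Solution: Separating variables: θ = Σ c_n exp(-n²τ/2) sin(ns). From θ(s,0) = sin(5s): c_5=1.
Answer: θ(s, τ) = exp(-25τ/2)sin(5s)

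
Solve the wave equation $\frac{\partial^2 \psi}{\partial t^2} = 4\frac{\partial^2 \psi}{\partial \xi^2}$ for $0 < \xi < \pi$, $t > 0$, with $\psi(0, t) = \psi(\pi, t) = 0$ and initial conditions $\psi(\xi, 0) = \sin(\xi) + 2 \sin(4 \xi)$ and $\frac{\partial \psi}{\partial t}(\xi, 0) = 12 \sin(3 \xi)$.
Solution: Using separation of variables $\psi = X(\xi)T(t)$:
Eigenfunctions: $\sin(n\xi)$, $n = 1, 2, 3, \ldots$
General solution: $\psi(\xi, t) = \sum [A_n \cos(2n t) + B_n \sin(2n t)] \sin(n\xi)$
From $\psi(\xi,0) = \sin(\xi) + 2 \sin(4 \xi)$: $A_1=1, A_4=2$. From $\psi_t(\xi,0) = 12 \sin(3 \xi)$, using $\psi_t(\xi,0) = \sum \omega_n B_n \sin(n\xi)$ with $\omega_n = 2n$: $B_3 = 12/6 = 2$.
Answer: $\psi(\xi, t) = \sin(\xi) \cos(2 t) + 2 \sin(3 \xi) \sin(6 t) + 2 \sin(4 \xi) \cos(8 t)$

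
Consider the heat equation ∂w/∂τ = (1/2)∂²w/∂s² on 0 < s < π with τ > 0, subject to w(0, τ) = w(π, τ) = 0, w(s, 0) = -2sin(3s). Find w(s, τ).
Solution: Using separation of variables w = X(s)T(τ):
Eigenfunctions: sin(ns), n = 1, 2, 3, ...
General solution: w(s, τ) = Σ c_n sin(ns) exp(-n² τ/2)
Matching w(s,0) = -2sin(3s) term by term: c_3=-2.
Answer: w(s, τ) = -2exp(-9τ/2)sin(3s)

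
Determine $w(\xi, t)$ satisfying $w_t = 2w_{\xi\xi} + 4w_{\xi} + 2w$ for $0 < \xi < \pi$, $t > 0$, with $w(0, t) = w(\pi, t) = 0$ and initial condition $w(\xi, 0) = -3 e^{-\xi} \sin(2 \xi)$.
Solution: Substitute $w = e^{-\xi}u$.
Then $w_{\xi} = e^{-\xi}(u_{\xi} - u)$, $w_{\xi\xi} = e^{-\xi}(u_{\xi\xi} - 2u_{\xi} + u)$, $w_t = e^{-\xi}u_t$; substituting and dividing by $e^{-\xi}$, the lower-order terms cancel: $u_t = 2u_{\xi\xi}$ (standard heat equation).
Data for $u$: $u(\xi,0) = e^{\xi}w(\xi,0) = -3 \sin(2 \xi)$. The boundary conditions carry over: $u(0,t) = u(\pi,t) = 0$.
Separating variables: $u = \sum c_n e^{-2n^2t} \sin(n\xi)$. From $u(\xi,0) = -3 \sin(2 \xi)$: $c_2=-3$.
So $u(\xi,t) = -3 e^{-8 t} \sin(2 \xi)$, and $w(\xi,t) = e^{-\xi}u(\xi,t)$.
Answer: $w(\xi, t) = -3 e^{-\xi} e^{-8 t} \sin(2 \xi)$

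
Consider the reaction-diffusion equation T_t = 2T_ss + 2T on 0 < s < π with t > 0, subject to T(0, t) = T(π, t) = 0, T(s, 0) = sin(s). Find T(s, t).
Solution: Substitute T = exp(2t)u, i.e. u = exp(-2t)T.
By the product rule, T_t = exp(2t)(u_t + 2u), T_ss = exp(2t)u_ss.
Substituting into the PDE and dividing by exp(2t): u_t + 2u = 2u_ss + 2u.
The lower-order terms cancel, leaving the standard heat equation u_t = 2u_ss.
Initial data for u: u(s,0) = T(s,0) = sin(s). The boundary conditions carry over: u(0,t) = u(π,t) = 0.
Solve for u:
  Using separation of variables u = X(s)G(t):
  Eigenfunctions: sin(ns), n = 1, 2, 3, ...
  General solution: u(s, t) = Σ c_n sin(ns) exp(-2n² t)
  Matching u(s,0) = sin(s) term by term: c_1=1.
Hence u(s,t) = exp(-2t)sin(s).
Transform back: T(s,t) = exp(2t)u(s,t).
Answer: T(s, t) = sin(s)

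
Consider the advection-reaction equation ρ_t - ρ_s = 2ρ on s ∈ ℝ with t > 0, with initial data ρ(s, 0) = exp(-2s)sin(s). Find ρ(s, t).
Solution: Substitute ρ = exp(-2s)u, i.e. u = exp(2s)ρ.
By the product rule, ρ_s = exp(-2s)(u_s - 2u), ρ_t = exp(-2s)u_t.
Substituting into the PDE and dividing by exp(-2s): u_t - (u_s - 2u) = 2u.
The lower-order terms cancel, leaving the standard advection equation u_t - u_s = 0.
Initial data for u: u(s,0) = exp(2s)ρ(s,0) = sin(s).
Solve for u:
  By method of characteristics (waves move left with speed 1):
  Along characteristics s + t = const, u is constant, so u(s,t) = f(s + t) with f = u(·, 0).
Hence u(s,t) = sin(s + t).
Transform back: ρ(s,t) = exp(-2s)u(s,t).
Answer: ρ(s, t) = exp(-2s)sin(s + t)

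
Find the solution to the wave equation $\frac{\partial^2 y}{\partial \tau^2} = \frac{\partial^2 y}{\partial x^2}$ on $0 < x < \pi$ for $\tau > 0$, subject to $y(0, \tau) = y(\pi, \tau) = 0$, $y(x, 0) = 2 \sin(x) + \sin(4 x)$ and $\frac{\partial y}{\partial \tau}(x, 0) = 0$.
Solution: Separating variables: $y = \sum [A_n \cos(\omega_n \tau) + B_n \sin(\omega_n \tau)] \sin(nx)$, $\omega_n = n$. From ICs: $A_1=2, A_4=1$.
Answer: $y(x, \tau) = 2 \sin(x) \cos(\tau) + \sin(4 x) \cos(4 \tau)$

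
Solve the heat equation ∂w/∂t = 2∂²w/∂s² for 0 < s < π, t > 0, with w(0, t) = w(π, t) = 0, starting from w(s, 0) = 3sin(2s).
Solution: Separating variables: w = Σ c_n exp(-2n²t) sin(ns). From w(s,0) = 3sin(2s): c_2=3.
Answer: w(s, t) = 3exp(-8t)sin(2s)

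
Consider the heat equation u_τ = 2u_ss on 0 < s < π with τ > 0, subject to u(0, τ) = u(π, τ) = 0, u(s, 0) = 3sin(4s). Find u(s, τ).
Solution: Using separation of variables u = X(s)T(τ):
Eigenfunctions: sin(ns), n = 1, 2, 3, ...
General solution: u(s, τ) = Σ c_n sin(ns) exp(-2n² τ)
Matching u(s,0) = 3sin(4s) term by term: c_4=3.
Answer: u(s, τ) = 3exp(-32τ)sin(4s)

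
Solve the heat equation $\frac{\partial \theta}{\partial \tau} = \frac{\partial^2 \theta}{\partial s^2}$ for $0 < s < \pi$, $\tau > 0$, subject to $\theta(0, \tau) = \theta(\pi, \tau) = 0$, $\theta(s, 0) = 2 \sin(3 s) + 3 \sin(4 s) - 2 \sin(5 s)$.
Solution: Using separation of variables $\theta = X(s)G(\tau)$:
Eigenfunctions: $\sin(ns)$, $n = 1, 2, 3, \ldots$
General solution: $\theta(s, \tau) = \sum c_n \sin(ns) e^{-n^2 \tau}$
Matching $\theta(s,0) = 2 \sin(3 s) + 3 \sin(4 s) - 2 \sin(5 s)$ term by term: $c_3=2, c_4=3, c_5=-2$.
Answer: $\theta(s, \tau) = 2 e^{-9 \tau} \sin(3 s) + 3 e^{-16 \tau} \sin(4 s) - 2 e^{-25 \tau} \sin(5 s)$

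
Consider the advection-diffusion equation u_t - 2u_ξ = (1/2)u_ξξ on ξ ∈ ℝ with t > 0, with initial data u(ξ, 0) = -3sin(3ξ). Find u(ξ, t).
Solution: Change to a moving frame: let η = ξ + 2t, σ = t and write u(ξ,t) = w(η,σ).
By the chain rule u_t = w_σ + 2w_η, u_ξ = w_η, u_ξξ = w_ηη.
Then u_t - 2u_ξ = w_σ: the advection term cancels and the PDE becomes the heat equation w_σ = (1/2)w_ηη on η ∈ ℝ.
Initial data: w(η,0) = u(η,0) = -3sin(3η).
On η ∈ ℝ each mode satisfies (sin(nη))″ = -n² sin(nη), so exp(-n²σ/2) sin(nη) solves the heat equation; by superposition w(η,σ) = Σ c_n exp(-n²σ/2) sin(nη).
Reading off the coefficients: c_3=-3, so w(η,σ) = -3exp(-9σ/2)sin(3η).
Substituting back η = ξ + 2t, σ = t: u(ξ,t) = w(ξ + 2t, t).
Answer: u(ξ, t) = -3exp(-9t/2)sin(6t + 3ξ)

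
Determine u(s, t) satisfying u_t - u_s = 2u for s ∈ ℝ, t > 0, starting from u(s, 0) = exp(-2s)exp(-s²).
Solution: Substitute u = exp(-2s)w, i.e. w = exp(2s)u.
By the product rule, u_s = exp(-2s)(w_s - 2w), u_t = exp(-2s)w_t.
Substituting into the PDE and dividing by exp(-2s): w_t - (w_s - 2w) = 2w.
The lower-order terms cancel, leaving the standard advection equation w_t - w_s = 0.
Initial data for w: w(s,0) = exp(2s)u(s,0) = exp(-s²).
Solve for w:
  By method of characteristics (waves move left with speed 1):
  Along characteristics s + t = const, w is constant, so w(s,t) = f(s + t) with f = w(·, 0).
Hence w(s,t) = exp(-(s + t)²).
Transform back: u(s,t) = exp(-2s)w(s,t).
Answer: u(s, t) = exp(-2s)exp(-(s + t)²)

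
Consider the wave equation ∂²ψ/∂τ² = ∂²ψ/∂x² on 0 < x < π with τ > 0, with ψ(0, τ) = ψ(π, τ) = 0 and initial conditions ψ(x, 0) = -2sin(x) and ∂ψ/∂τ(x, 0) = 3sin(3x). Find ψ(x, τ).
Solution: Using separation of variables ψ = X(x)T(τ):
Eigenfunctions: sin(nx), n = 1, 2, 3, ...
General solution: ψ(x, τ) = Σ [A_n cos(n τ) + B_n sin(n τ)] sin(nx)
From ψ(x,0) = -2sin(x): A_1=-2. From ψ_τ(x,0) = 3sin(3x), using ψ_τ(x,0) = Σ ω_n B_n sin(nx) with ω_n = n: B_3 = 3/3 = 1.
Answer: ψ(x, τ) = -2sin(x)cos(τ) + sin(3x)sin(3τ)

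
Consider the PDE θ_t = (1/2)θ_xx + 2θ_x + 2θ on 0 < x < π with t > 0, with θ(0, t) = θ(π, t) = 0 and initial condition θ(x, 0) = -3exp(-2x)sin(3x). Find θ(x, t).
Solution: Substitute θ = exp(-2x)u.
Then θ_x = exp(-2x)(u_x - 2u), θ_xx = exp(-2x)(u_xx - 4u_x + 4u), θ_t = exp(-2x)u_t; substituting and dividing by exp(-2x), the lower-order terms cancel: u_t = (1/2)u_xx (standard heat equation).
Data for u: u(x,0) = exp(2x)θ(x,0) = -3sin(3x). The boundary conditions carry over: u(0,t) = u(π,t) = 0.
Separating variables: u = Σ c_n exp(-n²t/2) sin(nx). From u(x,0) = -3sin(3x): c_3=-3.
So u(x,t) = -3exp(-9t/2)sin(3x), and θ(x,t) = exp(-2x)u(x,t).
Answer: θ(x, t) = -3exp(-9t/2)exp(-2x)sin(3x)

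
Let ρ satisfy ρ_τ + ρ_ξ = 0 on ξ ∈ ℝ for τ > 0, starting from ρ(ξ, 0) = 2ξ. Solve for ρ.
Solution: By method of characteristics (waves move right with speed 1):
Along characteristics ξ - τ = const, ρ is constant, so ρ(ξ,τ) = f(ξ - τ) with f = ρ(·, 0).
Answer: ρ(ξ, τ) = 2ξ - 2τ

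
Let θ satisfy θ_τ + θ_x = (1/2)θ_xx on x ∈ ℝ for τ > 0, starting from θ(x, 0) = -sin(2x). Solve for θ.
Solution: Moving frame: η = x - τ, σ = τ, θ = u(η,σ), so θ_τ = u_σ - u_η and θ_xx = u_ηη.
Hence θ_τ + θ_x = u_σ and the PDE becomes the heat equation u_σ = (1/2)u_ηη on η ∈ ℝ.
Initial data: u(η,0) = θ(η,0) = -sin(2η). Each mode sin(nη) decays as exp(-n²σ/2) on ℝ, so u(η,σ) = Σ c_n exp(-n²σ/2) sin(nη) with c_2=-1: u(η,σ) = -exp(-2σ)sin(2η).
Substituting back: θ(x,τ) = u(x - τ, τ).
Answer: θ(x, τ) = -exp(-2τ)sin(2x - 2τ)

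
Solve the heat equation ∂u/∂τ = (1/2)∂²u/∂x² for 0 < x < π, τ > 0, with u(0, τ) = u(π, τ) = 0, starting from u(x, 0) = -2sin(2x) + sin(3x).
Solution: Separating variables: u = Σ c_n exp(-n²τ/2) sin(nx). From u(x,0) = -2sin(2x) + sin(3x): c_2=-2, c_3=1.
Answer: u(x, τ) = -2exp(-2τ)sin(2x) + exp(-9τ/2)sin(3x)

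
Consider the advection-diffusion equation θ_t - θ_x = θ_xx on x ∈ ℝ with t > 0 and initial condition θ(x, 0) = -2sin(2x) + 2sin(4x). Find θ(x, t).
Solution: Change to a moving frame: let η = x + t, σ = t and write θ(x,t) = u(η,σ).
By the chain rule θ_t = u_σ + u_η, θ_x = u_η, θ_xx = u_ηη.
Then θ_t - θ_x = u_σ: the advection term cancels and the PDE becomes the heat equation u_σ = u_ηη on η ∈ ℝ.
Initial data: u(η,0) = θ(η,0) = -2sin(2η) + 2sin(4η).
On η ∈ ℝ each mode satisfies (sin(nη))″ = -n² sin(nη), so exp(-n²σ) sin(nη) solves the heat equation; by superposition u(η,σ) = Σ c_n exp(-n²σ) sin(nη).
Reading off the coefficients: c_2=-2, c_4=2, so u(η,σ) = -2exp(-4σ)sin(2η) + 2exp(-16σ)sin(4η).
Substituting back η = x + t, σ = t: θ(x,t) = u(x + t, t).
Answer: θ(x, t) = -2exp(-4t)sin(2t + 2x) + 2exp(-16t)sin(4t + 4x)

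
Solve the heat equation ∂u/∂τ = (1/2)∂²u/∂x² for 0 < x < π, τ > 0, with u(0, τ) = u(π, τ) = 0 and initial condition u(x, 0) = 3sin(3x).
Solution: Using separation of variables u = X(x)T(τ):
Eigenfunctions: sin(nx), n = 1, 2, 3, ...
General solution: u(x, τ) = Σ c_n sin(nx) exp(-n² τ/2)
Matching u(x,0) = 3sin(3x) term by term: c_3=3.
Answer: u(x, τ) = 3exp(-9τ/2)sin(3x)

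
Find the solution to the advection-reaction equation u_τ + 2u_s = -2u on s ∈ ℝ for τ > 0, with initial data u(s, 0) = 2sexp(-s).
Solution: Substitute u = exp(-s)w, i.e. w = exp(s)u.
By the product rule, u_s = exp(-s)(w_s - w), u_τ = exp(-s)w_τ.
Substituting into the PDE and dividing by exp(-s): w_τ + 2(w_s - w) = -2w.
The lower-order terms cancel, leaving the standard advection equation w_τ + 2w_s = 0.
Initial data for w: w(s,0) = exp(s)u(s,0) = 2s.
Solve for w:
  By method of characteristics (waves move right with speed 2):
  Along characteristics s - 2τ = const, w is constant, so w(s,τ) = f(s - 2τ) with f = w(·, 0).
Hence w(s,τ) = 2s - 4τ.
Transform back: u(s,τ) = exp(-s)w(s,τ).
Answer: u(s, τ) = 2sexp(-s) - 4τexp(-s)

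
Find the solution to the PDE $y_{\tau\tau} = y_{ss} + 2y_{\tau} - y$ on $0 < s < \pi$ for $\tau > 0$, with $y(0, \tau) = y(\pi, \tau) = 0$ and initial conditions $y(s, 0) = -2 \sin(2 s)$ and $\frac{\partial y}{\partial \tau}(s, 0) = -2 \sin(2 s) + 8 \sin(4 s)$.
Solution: Substitute $y = e^{\tau}u$, i.e. $u = e^{-\tau}y$.
By the product rule, $y_{\tau} = e^{\tau}(u_{\tau} + u)$, $y_{\tau\tau} = e^{\tau}(u_{\tau\tau} + 2u_{\tau} + u)$, $y_{ss} = e^{\tau}u_{ss}$.
Substituting into the PDE and dividing by $e^{\tau}$: $u_{\tau\tau} + 2u_{\tau} + u = u_{ss} + 2(u_{\tau} + u) - u$.
The lower-order terms cancel, leaving the standard wave equation $u_{\tau\tau} = u_{ss}$.
Initial data for $u$: $u(s,0) = y(s,0) = -2 \sin(2 s)$; $u_{\tau}(s,0) = y_{\tau}(s,0) - y(s,0) = 8 \sin(4 s)$. The boundary conditions carry over: $u(0,\tau) = u(\pi,\tau) = 0$.
Solve for $u$:
  Using separation of variables $u = X(s)T(\tau)$:
  Eigenfunctions: $\sin(ns)$, $n = 1, 2, 3, \ldots$
  General solution: $u(s, \tau) = \sum [A_n \cos(n \tau) + B_n \sin(n \tau)] \sin(ns)$
  From $u(s,0) = -2 \sin(2 s)$: $A_2=-2$. From $u_{\tau}(s,0) = 8 \sin(4 s)$, using $u_{\tau}(s,0) = \sum \omega_n B_n \sin(ns)$ with $\omega_n = n$: $B_4 = 8/4 = 2$.
Hence $u(s,\tau) = -2 \sin(2 s) \cos(2 \tau) + 2 \sin(4 s) \sin(4 \tau)$.
Transform back: $y(s,\tau) = e^{\tau}u(s,\tau)$.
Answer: $y(s, \tau) = 2 e^{\tau} \sin(4 \tau) \sin(4 s) - 2 e^{\tau} \sin(2 s) \cos(2 \tau)$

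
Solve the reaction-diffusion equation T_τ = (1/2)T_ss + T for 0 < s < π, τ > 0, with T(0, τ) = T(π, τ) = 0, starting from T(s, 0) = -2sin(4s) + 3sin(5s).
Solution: Substitute T = exp(τ)u.
Then T_τ = exp(τ)(u_τ + u), T_ss = exp(τ)u_ss; substituting and dividing by exp(τ), the lower-order terms cancel: u_τ = (1/2)u_ss (standard heat equation).
Data for u: u(s,0) = T(s,0) = -2sin(4s) + 3sin(5s). The boundary conditions carry over: u(0,τ) = u(π,τ) = 0.
Separating variables: u = Σ c_n exp(-n²τ/2) sin(ns). From u(s,0) = -2sin(4s) + 3sin(5s): c_4=-2, c_5=3.
So u(s,τ) = -2exp(-8τ)sin(4s) + 3exp(-25τ/2)sin(5s), and T(s,τ) = exp(τ)u(s,τ).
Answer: T(s, τ) = -2exp(-7τ)sin(4s) + 3exp(-23τ/2)sin(5s)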